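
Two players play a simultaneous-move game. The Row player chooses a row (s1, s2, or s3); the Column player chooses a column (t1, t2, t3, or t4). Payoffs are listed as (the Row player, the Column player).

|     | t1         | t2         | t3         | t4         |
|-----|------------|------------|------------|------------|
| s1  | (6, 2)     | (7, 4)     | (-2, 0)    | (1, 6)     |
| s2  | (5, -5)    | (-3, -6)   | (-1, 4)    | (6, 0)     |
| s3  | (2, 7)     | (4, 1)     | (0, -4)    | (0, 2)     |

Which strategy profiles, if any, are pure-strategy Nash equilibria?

There is no pure-strategy Nash equilibrium

A profile is a Nash equilibrium when each player is best-responding to the other.
The Row player's best responses — vs t1: s1 (payoff 6); vs t2: s1 (payoff 7); vs t3: s3 (payoff 0); vs t4: s2 (payoff 6).
The Column player's best responses — vs s1: t4 (payoff 6); vs s2: t3 (payoff 4); vs s3: t1 (payoff 7).
No cell has both players best-responding. For instance, the Row player's best reply to t3 is s3, but against s3 the Column player prefers t1 over t3.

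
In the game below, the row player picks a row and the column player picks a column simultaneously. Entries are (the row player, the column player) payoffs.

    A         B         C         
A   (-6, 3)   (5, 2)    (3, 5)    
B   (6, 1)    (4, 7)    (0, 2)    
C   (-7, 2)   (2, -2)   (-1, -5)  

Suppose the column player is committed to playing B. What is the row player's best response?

With the column player fixed at B, the row player's payoffs are: A → 5, B → 4, C → 2.
The maximum is 5, achieved by A.

A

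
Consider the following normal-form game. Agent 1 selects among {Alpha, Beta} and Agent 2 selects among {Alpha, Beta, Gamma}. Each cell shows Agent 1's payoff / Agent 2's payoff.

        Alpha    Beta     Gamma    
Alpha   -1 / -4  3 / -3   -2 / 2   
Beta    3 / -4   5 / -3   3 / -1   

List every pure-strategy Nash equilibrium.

(Beta, Gamma)

A profile is a Nash equilibrium when each player is best-responding to the other.
Agent 1's best responses — vs Alpha: Beta (payoff 3); vs Beta: Beta (payoff 5); vs Gamma: Beta (payoff 3).
Agent 2's best responses — vs Alpha: Gamma (payoff 2); vs Beta: Gamma (payoff -1).
The only mutual best response is (Beta, Gamma); neither player gains by switching there.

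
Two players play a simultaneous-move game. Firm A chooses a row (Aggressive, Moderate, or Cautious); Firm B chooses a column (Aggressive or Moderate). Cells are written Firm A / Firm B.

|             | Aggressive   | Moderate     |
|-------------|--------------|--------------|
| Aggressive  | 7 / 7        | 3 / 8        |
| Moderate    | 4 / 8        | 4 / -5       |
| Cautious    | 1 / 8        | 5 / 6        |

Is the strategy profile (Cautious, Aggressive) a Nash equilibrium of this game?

Holding Firm B at Aggressive: Firm A gets 1 from Cautious but could get 7 by switching to Aggressive. Firm A has a profitable deviation.

No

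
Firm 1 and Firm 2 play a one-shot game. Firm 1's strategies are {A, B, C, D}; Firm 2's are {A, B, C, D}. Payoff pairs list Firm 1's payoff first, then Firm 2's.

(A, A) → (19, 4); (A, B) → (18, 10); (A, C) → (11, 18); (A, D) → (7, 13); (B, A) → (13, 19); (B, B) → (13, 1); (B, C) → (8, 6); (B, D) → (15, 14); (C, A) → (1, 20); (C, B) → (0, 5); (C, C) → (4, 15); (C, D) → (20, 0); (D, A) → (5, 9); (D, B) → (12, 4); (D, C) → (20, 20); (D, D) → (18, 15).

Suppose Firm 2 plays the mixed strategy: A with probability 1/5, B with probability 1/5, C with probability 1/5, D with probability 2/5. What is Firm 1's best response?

Firm 1's best reply maximizes expected payoff against the mix.
A: (1/5)·19 + (1/5)·18 + (1/5)·11 + (2/5)·7 = 62/5
B: (1/5)·13 + (1/5)·13 + (1/5)·8 + (2/5)·15 = 64/5
C: (1/5)·1 + (1/5)·0 + (1/5)·4 + (2/5)·20 = 9
D: (1/5)·5 + (1/5)·12 + (1/5)·20 + (2/5)·18 = 73/5
Highest expected payoff is 73/5, from D.

D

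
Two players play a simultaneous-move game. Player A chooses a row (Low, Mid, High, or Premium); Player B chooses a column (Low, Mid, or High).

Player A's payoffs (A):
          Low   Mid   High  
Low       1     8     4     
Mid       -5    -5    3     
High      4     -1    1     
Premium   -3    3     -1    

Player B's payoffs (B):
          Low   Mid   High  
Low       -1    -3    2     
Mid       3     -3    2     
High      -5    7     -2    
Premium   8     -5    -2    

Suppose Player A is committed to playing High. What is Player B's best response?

Mid

With Player A fixed at High, Player B's payoffs are: Low → -5, Mid → 7, High → -2.
The maximum is 7, achieved by Mid.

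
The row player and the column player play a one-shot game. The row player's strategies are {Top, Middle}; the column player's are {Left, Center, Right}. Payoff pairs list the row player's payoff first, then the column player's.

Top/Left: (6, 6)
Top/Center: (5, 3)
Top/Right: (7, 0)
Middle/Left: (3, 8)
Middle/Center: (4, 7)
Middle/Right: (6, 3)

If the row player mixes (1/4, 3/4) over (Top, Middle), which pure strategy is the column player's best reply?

Left

Compute the column player's expected payoff from each pure strategy against the given mix.
Left: (1/4)·6 + (3/4)·8 = 15/2
Center: (1/4)·3 + (3/4)·7 = 6
Right: (1/4)·0 + (3/4)·3 = 9/4
Highest expected payoff is 15/2, from Left.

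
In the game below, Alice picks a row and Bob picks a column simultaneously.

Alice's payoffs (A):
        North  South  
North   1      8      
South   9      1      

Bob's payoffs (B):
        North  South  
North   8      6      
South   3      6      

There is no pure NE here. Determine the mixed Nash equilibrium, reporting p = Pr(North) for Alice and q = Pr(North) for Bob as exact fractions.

p = 3/5, q = 7/15

Each player's mixing probability is pinned down by making the *other* player indifferent.
Bob indifferent between North and South: p·8 + (1−p)·3 = p·6 + (1−p)·6 ⟹ 3 + 5p = 6 + 0p ⟹ p = 3/5.
Alice indifferent between North and South: q·1 + (1−q)·8 = q·9 + (1−q)·1 ⟹ 8 + (-7)q = 1 + 8q ⟹ q = 7/15.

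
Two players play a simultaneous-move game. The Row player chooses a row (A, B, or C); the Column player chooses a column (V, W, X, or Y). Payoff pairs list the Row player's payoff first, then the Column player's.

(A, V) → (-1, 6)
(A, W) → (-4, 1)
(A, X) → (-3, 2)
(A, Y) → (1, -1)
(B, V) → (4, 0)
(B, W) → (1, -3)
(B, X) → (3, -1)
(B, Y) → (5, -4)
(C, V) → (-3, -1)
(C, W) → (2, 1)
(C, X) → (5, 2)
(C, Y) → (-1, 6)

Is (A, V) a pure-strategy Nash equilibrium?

Holding the Column player at V: the Row player gets -1 from A but could get 4 by switching to B. The Row player has a profitable deviation.

No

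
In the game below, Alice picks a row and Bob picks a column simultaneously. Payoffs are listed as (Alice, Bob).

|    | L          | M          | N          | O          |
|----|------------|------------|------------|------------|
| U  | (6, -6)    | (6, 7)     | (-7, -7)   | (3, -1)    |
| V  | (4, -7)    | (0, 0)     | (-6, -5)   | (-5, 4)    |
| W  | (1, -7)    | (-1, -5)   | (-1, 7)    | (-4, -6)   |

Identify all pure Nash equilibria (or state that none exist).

A profile is a Nash equilibrium when each player is best-responding to the other.
Alice's best responses — vs L: U (payoff 6); vs M: U (payoff 6); vs N: W (payoff -1); vs O: U (payoff 3).
Bob's best responses — vs U: M (payoff 7); vs V: O (payoff 4); vs W: N (payoff 7).
Mutual best responses occur at (U, M) and (W, N); at each, neither player gains by switching.

(U, M) and (W, N)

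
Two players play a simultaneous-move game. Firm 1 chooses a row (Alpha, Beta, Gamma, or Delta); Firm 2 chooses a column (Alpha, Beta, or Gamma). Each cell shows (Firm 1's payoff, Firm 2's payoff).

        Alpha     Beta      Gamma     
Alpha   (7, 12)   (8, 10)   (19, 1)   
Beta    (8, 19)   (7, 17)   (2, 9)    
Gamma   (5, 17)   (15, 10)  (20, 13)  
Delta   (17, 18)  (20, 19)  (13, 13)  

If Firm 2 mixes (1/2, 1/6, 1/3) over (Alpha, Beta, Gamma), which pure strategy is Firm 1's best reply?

Compute Firm 1's expected payoff from each pure strategy against the given mix.
Alpha: (1/2)·7 + (1/6)·8 + (1/3)·19 = 67/6
Beta: (1/2)·8 + (1/6)·7 + (1/3)·2 = 35/6
Gamma: (1/2)·5 + (1/6)·15 + (1/3)·20 = 35/3
Delta: (1/2)·17 + (1/6)·20 + (1/3)·13 = 97/6
Highest expected payoff is 97/6, from Delta.

Delta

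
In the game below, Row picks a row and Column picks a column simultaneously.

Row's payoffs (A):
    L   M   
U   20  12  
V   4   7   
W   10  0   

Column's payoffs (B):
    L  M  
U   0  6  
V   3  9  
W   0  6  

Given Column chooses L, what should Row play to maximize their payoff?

With Column fixed at L, Row's payoffs are: U → 20, V → 4, W → 10.
The maximum is 20, achieved by U.

U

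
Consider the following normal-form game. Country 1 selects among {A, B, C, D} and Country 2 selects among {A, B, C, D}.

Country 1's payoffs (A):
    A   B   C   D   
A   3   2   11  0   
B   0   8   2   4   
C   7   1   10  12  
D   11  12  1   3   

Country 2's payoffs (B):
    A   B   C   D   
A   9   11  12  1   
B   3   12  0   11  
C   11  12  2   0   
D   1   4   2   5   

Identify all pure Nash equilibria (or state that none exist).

Find each player's best response to every opponent strategy; NE are the intersections.
Country 1's best responses — vs A: D (payoff 11); vs B: D (payoff 12); vs C: A (payoff 11); vs D: C (payoff 12).
Country 2's best responses — vs A: C (payoff 12); vs B: B (payoff 12); vs C: B (payoff 12); vs D: D (payoff 5).
The only mutual best response is (A, C); neither player gains by switching there.

(A, C)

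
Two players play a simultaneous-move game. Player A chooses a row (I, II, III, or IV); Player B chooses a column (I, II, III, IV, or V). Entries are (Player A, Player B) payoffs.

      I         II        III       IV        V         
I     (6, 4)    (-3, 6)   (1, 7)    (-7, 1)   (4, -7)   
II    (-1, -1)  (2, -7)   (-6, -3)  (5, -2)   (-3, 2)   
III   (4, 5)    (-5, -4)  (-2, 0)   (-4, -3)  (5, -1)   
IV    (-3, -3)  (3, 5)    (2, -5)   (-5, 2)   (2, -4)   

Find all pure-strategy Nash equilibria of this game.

(IV, II)

A profile is a Nash equilibrium when each player is best-responding to the other.
Player A's best responses — vs I: I (payoff 6); vs II: IV (payoff 3); vs III: IV (payoff 2); vs IV: II (payoff 5); vs V: III (payoff 5).
Player B's best responses — vs I: III (payoff 7); vs II: V (payoff 2); vs III: I (payoff 5); vs IV: II (payoff 5).
The only mutual best response is (IV, II); neither player gains by switching there.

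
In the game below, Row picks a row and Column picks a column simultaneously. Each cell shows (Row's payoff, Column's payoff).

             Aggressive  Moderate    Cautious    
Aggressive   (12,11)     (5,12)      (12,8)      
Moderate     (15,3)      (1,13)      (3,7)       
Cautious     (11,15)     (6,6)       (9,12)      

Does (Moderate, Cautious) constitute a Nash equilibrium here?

No

Holding Column at Cautious: Row gets 3 from Moderate but could get 12 by switching to Aggressive. Row has a profitable deviation.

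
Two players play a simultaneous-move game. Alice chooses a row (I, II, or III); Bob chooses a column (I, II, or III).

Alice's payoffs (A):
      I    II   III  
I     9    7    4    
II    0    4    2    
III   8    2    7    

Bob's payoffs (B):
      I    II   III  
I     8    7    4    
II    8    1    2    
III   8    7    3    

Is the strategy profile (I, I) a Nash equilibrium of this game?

Yes

Holding Bob at I: Alice gets 9 from I, versus 0 from II, 8 from III. No profitable deviation for Alice.
Holding Alice at I: Bob gets 8 from I, versus 7 from II, 4 from III. No profitable deviation for Bob either.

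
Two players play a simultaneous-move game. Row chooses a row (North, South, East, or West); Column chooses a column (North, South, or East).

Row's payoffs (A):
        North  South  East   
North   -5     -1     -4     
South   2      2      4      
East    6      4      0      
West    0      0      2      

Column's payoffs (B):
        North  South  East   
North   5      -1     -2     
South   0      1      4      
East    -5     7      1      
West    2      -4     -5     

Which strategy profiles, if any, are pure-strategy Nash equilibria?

Check mutual best responses: a cell is a NE iff neither player can gain by unilaterally deviating.
Row's best responses — vs North: East (payoff 6); vs South: East (payoff 4); vs East: South (payoff 4).
Column's best responses — vs North: North (payoff 5); vs South: East (payoff 4); vs East: South (payoff 7); vs West: North (payoff 2).
Mutual best responses occur at (South, East) and (East, South); at each, neither player gains by switching.

(South, East) and (East, South)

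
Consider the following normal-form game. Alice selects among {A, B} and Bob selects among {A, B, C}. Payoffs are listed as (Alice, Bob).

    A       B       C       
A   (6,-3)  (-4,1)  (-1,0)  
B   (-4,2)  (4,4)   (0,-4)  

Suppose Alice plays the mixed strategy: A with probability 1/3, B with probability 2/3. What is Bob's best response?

Bob's best reply maximizes expected payoff against the mix.
A: (1/3)·(-3) + (2/3)·2 = 1/3
B: (1/3)·1 + (2/3)·4 = 3
C: (1/3)·0 + (2/3)·(-4) = -8/3
Highest expected payoff is 3, from B.

B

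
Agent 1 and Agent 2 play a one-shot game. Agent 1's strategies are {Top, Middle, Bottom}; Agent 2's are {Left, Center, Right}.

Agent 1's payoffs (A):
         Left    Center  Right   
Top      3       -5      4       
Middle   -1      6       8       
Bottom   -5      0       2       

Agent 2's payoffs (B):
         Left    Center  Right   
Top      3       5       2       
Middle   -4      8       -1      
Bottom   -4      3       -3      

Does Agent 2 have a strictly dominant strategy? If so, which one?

Check whether one of Agent 2's strategies beats all alternatives regardless of what the opponent does.
Center strictly dominates: vs Top: 5 > each of {3, 2}; vs Middle: 8 > each of {-4, -1}; vs Bottom: 3 > each of {-4, -3}.

Center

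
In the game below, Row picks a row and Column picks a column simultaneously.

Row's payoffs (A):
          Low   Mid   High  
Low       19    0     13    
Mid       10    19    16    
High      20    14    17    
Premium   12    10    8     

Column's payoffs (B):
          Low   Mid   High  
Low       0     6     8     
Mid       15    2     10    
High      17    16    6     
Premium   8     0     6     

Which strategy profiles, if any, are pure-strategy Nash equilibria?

(High, Low)

A profile is a Nash equilibrium when each player is best-responding to the other.
Row's best responses — vs Low: High (payoff 20); vs Mid: Mid (payoff 19); vs High: High (payoff 17).
Column's best responses — vs Low: High (payoff 8); vs Mid: Low (payoff 15); vs High: Low (payoff 17); vs Premium: Low (payoff 8).
The only mutual best response is (High, Low); neither player gains by switching there.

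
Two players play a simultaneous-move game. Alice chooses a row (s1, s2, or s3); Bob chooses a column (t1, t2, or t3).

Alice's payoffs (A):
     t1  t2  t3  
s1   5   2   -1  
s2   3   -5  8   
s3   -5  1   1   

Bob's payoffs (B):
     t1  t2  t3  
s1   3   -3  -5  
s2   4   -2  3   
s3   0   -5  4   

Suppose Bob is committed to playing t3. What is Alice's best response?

With Bob fixed at t3, Alice's payoffs are: s1 → -1, s2 → 8, s3 → 1.
The maximum is 8, achieved by s2.

s2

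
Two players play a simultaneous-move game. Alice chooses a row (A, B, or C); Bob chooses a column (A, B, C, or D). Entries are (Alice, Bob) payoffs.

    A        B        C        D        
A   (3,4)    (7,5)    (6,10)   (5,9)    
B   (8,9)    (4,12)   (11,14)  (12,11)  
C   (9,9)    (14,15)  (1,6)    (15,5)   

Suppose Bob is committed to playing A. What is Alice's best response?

C

With Bob fixed at A, Alice's payoffs are: A → 3, B → 8, C → 9.
The maximum is 9, achieved by C.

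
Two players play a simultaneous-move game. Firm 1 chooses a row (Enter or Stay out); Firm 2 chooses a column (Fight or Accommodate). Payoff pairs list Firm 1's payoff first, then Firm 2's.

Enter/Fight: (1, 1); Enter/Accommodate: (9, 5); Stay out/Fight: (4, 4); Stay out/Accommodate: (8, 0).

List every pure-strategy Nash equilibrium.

Check mutual best responses: a cell is a NE iff neither player can gain by unilaterally deviating.
Firm 1's best responses — vs Fight: Stay out (payoff 4); vs Accommodate: Enter (payoff 9).
Firm 2's best responses — vs Enter: Accommodate (payoff 5); vs Stay out: Fight (payoff 4).
Mutual best responses occur at (Enter, Accommodate) and (Stay out, Fight); at each, neither player gains by switching.

(Enter, Accommodate) and (Stay out, Fight)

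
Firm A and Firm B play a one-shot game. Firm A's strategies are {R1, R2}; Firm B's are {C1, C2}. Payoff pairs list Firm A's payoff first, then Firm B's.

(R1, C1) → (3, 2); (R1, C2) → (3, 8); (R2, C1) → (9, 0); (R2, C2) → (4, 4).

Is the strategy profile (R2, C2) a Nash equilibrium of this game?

Holding Firm B at C2: Firm A gets 4 from R2, versus 3 from R1. No profitable deviation for Firm A.
Holding Firm A at R2: Firm B gets 4 from C2, versus 0 from C1. No profitable deviation for Firm B either.

Yes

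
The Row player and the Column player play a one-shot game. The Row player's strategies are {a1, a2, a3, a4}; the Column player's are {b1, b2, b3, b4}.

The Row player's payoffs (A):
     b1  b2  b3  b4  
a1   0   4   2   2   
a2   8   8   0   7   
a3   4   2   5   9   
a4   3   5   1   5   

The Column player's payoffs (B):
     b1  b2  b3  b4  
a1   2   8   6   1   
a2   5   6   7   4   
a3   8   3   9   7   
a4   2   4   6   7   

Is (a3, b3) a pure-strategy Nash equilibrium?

Yes

Holding the Column player at b3: the Row player gets 5 from a3, versus 2 from a1, 0 from a2, 1 from a4. No profitable deviation for the Row player.
Holding the Row player at a3: the Column player gets 9 from b3, versus 8 from b1, 3 from b2, 7 from b4. No profitable deviation for the Column player either.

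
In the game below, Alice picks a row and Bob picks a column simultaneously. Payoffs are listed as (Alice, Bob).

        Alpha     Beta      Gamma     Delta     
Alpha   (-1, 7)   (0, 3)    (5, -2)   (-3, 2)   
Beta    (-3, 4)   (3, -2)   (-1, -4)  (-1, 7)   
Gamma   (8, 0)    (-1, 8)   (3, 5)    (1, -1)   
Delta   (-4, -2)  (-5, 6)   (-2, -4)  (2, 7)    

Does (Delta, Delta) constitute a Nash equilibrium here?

Yes

Holding Bob at Delta: Alice gets 2 from Delta, versus -3 from Alpha, -1 from Beta, 1 from Gamma. No profitable deviation for Alice.
Holding Alice at Delta: Bob gets 7 from Delta, versus -2 from Alpha, 6 from Beta, -4 from Gamma. No profitable deviation for Bob either.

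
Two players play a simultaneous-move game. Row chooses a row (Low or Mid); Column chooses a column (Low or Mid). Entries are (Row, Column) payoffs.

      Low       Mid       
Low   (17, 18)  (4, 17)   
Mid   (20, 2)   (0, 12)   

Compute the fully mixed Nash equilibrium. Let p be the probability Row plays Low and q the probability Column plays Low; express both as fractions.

Each player's mixing probability is pinned down by making the *other* player indifferent.
Column indifferent between Low and Mid: p·18 + (1−p)·2 = p·17 + (1−p)·12 ⟹ 2 + 16p = 12 + 5p ⟹ p = 10/11.
Row indifferent between Low and Mid: q·17 + (1−q)·4 = q·20 + (1−q)·0 ⟹ 4 + 13q = 0 + 20q ⟹ q = 4/7.

p = 10/11, q = 4/7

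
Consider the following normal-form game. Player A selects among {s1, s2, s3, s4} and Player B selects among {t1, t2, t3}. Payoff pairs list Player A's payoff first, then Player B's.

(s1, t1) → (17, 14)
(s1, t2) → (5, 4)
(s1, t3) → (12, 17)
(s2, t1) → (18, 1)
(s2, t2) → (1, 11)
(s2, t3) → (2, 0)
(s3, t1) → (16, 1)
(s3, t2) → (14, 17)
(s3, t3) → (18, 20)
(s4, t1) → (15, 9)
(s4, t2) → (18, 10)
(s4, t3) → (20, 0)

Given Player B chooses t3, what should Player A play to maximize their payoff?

s4

With Player B fixed at t3, Player A's payoffs are: s1 → 12, s2 → 2, s3 → 18, s4 → 20.
The maximum is 20, achieved by s4.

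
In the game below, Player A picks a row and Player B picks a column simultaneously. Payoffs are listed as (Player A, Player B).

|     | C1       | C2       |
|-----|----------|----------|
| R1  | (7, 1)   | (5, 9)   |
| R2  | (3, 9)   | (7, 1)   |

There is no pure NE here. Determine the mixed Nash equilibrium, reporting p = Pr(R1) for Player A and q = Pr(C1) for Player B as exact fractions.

p = 1/2, q = 1/3

Each player's mixing probability is pinned down by making the *other* player indifferent.
Player B indifferent between C1 and C2: p·1 + (1−p)·9 = p·9 + (1−p)·1 ⟹ 9 + (-8)p = 1 + 8p ⟹ p = 1/2.
Player A indifferent between R1 and R2: q·7 + (1−q)·5 = q·3 + (1−q)·7 ⟹ 5 + 2q = 7 + (-4)q ⟹ q = 1/3.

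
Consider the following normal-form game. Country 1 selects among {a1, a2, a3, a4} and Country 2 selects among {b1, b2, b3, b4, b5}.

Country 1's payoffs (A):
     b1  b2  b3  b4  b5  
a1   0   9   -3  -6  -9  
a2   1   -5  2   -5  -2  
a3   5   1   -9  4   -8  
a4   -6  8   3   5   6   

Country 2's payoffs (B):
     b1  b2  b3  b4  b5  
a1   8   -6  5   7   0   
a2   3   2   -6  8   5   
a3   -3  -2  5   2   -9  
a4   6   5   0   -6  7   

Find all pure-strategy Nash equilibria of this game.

(a4, b5)

A profile is a Nash equilibrium when each player is best-responding to the other.
Country 1's best responses — vs b1: a3 (payoff 5); vs b2: a1 (payoff 9); vs b3: a4 (payoff 3); vs b4: a4 (payoff 5); vs b5: a4 (payoff 6).
Country 2's best responses — vs a1: b1 (payoff 8); vs a2: b4 (payoff 8); vs a3: b3 (payoff 5); vs a4: b5 (payoff 7).
The only mutual best response is (a4, b5); neither player gains by switching there.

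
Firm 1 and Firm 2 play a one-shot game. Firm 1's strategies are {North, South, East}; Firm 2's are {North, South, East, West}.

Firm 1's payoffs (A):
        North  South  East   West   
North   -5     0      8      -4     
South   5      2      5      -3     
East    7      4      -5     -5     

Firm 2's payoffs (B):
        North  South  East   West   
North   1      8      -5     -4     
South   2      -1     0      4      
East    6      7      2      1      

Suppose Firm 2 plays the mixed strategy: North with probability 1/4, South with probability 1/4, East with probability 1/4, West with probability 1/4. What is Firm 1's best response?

South

Compute Firm 1's expected payoff from each pure strategy against the given mix.
North: (1/4)·(-5) + (1/4)·0 + (1/4)·8 + (1/4)·(-4) = -1/4
South: (1/4)·5 + (1/4)·2 + (1/4)·5 + (1/4)·(-3) = 9/4
East: (1/4)·7 + (1/4)·4 + (1/4)·(-5) + (1/4)·(-5) = 1/4
Highest expected payoff is 9/4, from South.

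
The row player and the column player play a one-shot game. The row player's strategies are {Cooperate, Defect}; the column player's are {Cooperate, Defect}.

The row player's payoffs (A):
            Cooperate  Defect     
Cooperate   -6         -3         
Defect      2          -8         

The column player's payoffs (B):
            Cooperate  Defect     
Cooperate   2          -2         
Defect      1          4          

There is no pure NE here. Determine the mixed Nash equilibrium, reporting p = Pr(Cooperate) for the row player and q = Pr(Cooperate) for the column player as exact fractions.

p = 3/7, q = 5/13

In a mixed NE each player is indifferent between their pure strategies, so the opponent's mix sets the indifference.
The column player indifferent between Cooperate and Defect: p·2 + (1−p)·1 = p·(-2) + (1−p)·4 ⟹ 1 + 1p = 4 + (-6)p ⟹ p = 3/7.
The row player indifferent between Cooperate and Defect: q·(-6) + (1−q)·(-3) = q·2 + (1−q)·(-8) ⟹ (-3) + (-3)q = (-8) + 10q ⟹ q = 5/13.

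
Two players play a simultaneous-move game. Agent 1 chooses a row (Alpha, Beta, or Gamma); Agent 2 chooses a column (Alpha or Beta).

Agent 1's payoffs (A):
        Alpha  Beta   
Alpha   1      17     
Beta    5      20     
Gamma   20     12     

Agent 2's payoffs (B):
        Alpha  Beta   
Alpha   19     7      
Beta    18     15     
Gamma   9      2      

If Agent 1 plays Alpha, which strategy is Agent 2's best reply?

Alpha

With Agent 1 fixed at Alpha, Agent 2's payoffs are: Alpha → 19, Beta → 7.
The maximum is 19, achieved by Alpha.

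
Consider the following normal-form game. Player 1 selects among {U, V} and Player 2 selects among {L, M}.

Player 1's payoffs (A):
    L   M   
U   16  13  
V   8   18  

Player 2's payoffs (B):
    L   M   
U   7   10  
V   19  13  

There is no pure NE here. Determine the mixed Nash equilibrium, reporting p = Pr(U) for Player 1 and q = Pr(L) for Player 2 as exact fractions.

p = 2/3, q = 5/13

In a mixed NE each player is indifferent between their pure strategies, so the opponent's mix sets the indifference.
Player 2 indifferent between L and M: p·7 + (1−p)·19 = p·10 + (1−p)·13 ⟹ 19 + (-12)p = 13 + (-3)p ⟹ p = 2/3.
Player 1 indifferent between U and V: q·16 + (1−q)·13 = q·8 + (1−q)·18 ⟹ 13 + 3q = 18 + (-10)q ⟹ q = 5/13.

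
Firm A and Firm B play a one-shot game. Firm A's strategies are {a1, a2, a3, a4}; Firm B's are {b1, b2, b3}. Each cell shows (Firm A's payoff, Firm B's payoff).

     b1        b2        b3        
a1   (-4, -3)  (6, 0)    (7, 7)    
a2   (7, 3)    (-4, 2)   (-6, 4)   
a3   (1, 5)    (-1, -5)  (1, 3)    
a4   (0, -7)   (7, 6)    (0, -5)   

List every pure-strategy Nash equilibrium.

Find each player's best response to every opponent strategy; NE are the intersections.
Firm A's best responses — vs b1: a2 (payoff 7); vs b2: a4 (payoff 7); vs b3: a1 (payoff 7).
Firm B's best responses — vs a1: b3 (payoff 7); vs a2: b3 (payoff 4); vs a3: b1 (payoff 5); vs a4: b2 (payoff 6).
Mutual best responses occur at (a1, b3) and (a4, b2); at each, neither player gains by switching.

(a1, b3) and (a4, b2)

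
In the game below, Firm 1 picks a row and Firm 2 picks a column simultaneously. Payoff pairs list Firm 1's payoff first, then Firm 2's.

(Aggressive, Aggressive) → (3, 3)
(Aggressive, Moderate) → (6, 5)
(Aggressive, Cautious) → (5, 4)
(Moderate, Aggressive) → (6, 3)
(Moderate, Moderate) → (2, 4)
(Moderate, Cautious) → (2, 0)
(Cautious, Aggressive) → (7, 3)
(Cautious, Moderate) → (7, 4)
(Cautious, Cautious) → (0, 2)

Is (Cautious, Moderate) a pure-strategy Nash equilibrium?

Holding Firm 2 at Moderate: Firm 1 gets 7 from Cautious, versus 6 from Aggressive, 2 from Moderate. No profitable deviation for Firm 1.
Holding Firm 1 at Cautious: Firm 2 gets 4 from Moderate, versus 3 from Aggressive, 2 from Cautious. No profitable deviation for Firm 2 either.

Yes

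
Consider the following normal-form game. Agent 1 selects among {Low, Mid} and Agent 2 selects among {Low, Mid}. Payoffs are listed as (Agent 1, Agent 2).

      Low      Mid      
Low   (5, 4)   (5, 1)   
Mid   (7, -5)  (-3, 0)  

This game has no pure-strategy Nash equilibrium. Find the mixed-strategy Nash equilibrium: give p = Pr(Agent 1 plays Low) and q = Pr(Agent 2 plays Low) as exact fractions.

Each player's mixing probability is pinned down by making the *other* player indifferent.
Agent 2 indifferent between Low and Mid: p·4 + (1−p)·(-5) = p·1 + (1−p)·0 ⟹ (-5) + 9p = 0 + 1p ⟹ p = 5/8.
Agent 1 indifferent between Low and Mid: q·5 + (1−q)·5 = q·7 + (1−q)·(-3) ⟹ 5 + 0q = (-3) + 10q ⟹ q = 4/5.

p = 5/8, q = 4/5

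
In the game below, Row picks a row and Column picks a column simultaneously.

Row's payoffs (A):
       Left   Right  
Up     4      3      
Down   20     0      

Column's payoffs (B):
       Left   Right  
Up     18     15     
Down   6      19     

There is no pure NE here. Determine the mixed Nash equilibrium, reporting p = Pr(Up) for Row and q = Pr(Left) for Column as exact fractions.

p = 13/16, q = 3/19

In a mixed NE each player is indifferent between their pure strategies, so the opponent's mix sets the indifference.
Column indifferent between Left and Right: p·18 + (1−p)·6 = p·15 + (1−p)·19 ⟹ 6 + 12p = 19 + (-4)p ⟹ p = 13/16.
Row indifferent between Up and Down: q·4 + (1−q)·3 = q·20 + (1−q)·0 ⟹ 3 + 1q = 0 + 20q ⟹ q = 3/19.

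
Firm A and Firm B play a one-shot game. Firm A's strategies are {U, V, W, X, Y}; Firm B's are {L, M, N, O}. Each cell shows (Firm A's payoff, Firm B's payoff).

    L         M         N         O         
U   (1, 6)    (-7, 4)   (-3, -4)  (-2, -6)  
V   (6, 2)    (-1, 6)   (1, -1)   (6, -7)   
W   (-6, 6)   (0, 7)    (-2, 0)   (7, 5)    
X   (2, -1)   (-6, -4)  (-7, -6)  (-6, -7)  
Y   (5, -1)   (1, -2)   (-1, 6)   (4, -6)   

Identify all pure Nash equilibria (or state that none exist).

A profile is a Nash equilibrium when each player is best-responding to the other.
Firm A's best responses — vs L: V (payoff 6); vs M: Y (payoff 1); vs N: V (payoff 1); vs O: W (payoff 7).
Firm B's best responses — vs U: L (payoff 6); vs V: M (payoff 6); vs W: M (payoff 7); vs X: L (payoff -1); vs Y: N (payoff 6).
No cell has both players best-responding. For instance, Firm A's best reply to N is V, but against V Firm B prefers M over N.

There is no pure-strategy Nash equilibrium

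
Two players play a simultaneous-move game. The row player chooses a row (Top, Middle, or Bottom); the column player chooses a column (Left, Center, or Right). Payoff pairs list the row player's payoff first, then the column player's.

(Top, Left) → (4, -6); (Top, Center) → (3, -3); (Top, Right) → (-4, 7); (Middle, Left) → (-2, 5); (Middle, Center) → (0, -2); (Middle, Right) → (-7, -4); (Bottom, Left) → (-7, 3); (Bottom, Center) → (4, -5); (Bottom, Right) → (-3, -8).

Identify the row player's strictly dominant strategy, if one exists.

Check whether one of the row player's strategies beats all alternatives regardless of what the opponent does.
Top is not dominant: against Center, Bottom gives 4 > 3.
Middle is not dominant: against Left, Top gives 4 > -2.
Bottom is not dominant: against Left, Top gives 4 > -7.
No single strategy is best against every opponent action.

No strictly dominant strategy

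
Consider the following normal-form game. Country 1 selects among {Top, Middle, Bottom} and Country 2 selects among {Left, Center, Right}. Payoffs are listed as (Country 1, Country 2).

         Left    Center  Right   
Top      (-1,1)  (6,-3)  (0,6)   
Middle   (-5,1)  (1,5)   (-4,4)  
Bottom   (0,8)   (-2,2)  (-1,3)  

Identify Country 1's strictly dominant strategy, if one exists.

No strictly dominant strategy

A strategy is strictly dominant if it gives Country 1 a strictly higher payoff than every other strategy, against every choice by the opponent.
Top is not dominant: against Left, Bottom gives 0 > -1.
Middle is not dominant: against Left, Top gives -1 > -5.
Bottom is not dominant: against Center, Top gives 6 > -2.
No single strategy is best against every opponent action.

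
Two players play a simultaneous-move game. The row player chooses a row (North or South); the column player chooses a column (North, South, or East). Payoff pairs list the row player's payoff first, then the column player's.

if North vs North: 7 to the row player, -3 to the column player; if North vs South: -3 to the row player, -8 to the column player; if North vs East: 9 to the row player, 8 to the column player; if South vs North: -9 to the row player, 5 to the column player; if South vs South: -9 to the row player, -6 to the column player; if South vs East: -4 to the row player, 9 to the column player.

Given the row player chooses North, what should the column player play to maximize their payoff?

East

With the row player fixed at North, the column player's payoffs are: North → -3, South → -8, East → 8.
The maximum is 8, achieved by East.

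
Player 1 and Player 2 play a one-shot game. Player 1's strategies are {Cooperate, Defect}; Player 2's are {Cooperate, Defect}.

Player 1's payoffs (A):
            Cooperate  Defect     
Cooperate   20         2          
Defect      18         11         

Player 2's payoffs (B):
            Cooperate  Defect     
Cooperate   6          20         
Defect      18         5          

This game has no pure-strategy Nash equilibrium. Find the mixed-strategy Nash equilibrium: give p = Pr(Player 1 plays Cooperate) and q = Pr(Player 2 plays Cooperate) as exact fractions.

p = 13/27, q = 9/11

Each player's mixing probability is pinned down by making the *other* player indifferent.
Player 2 indifferent between Cooperate and Defect: p·6 + (1−p)·18 = p·20 + (1−p)·5 ⟹ 18 + (-12)p = 5 + 15p ⟹ p = 13/27.
Player 1 indifferent between Cooperate and Defect: q·20 + (1−q)·2 = q·18 + (1−q)·11 ⟹ 2 + 18q = 11 + 7q ⟹ q = 9/11.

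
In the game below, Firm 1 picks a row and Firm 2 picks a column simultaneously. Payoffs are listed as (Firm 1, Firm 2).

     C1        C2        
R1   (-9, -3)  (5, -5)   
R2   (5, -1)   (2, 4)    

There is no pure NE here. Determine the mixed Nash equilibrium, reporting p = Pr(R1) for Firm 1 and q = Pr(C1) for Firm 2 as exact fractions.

Each player's mixing probability is pinned down by making the *other* player indifferent.
Firm 2 indifferent between C1 and C2: p·(-3) + (1−p)·(-1) = p·(-5) + (1−p)·4 ⟹ (-1) + (-2)p = 4 + (-9)p ⟹ p = 5/7.
Firm 1 indifferent between R1 and R2: q·(-9) + (1−q)·5 = q·5 + (1−q)·2 ⟹ 5 + (-14)q = 2 + 3q ⟹ q = 3/17.

p = 5/7, q = 3/17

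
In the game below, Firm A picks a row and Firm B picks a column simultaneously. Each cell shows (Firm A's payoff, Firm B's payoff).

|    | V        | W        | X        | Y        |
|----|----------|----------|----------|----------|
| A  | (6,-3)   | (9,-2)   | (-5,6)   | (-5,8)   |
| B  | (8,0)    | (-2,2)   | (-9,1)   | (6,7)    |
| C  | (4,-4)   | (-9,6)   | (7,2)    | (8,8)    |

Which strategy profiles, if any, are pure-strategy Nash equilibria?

(C, Y)

A profile is a Nash equilibrium when each player is best-responding to the other.
Firm A's best responses — vs V: B (payoff 8); vs W: A (payoff 9); vs X: C (payoff 7); vs Y: C (payoff 8).
Firm B's best responses — vs A: Y (payoff 8); vs B: Y (payoff 7); vs C: Y (payoff 8).
The only mutual best response is (C, Y); neither player gains by switching there.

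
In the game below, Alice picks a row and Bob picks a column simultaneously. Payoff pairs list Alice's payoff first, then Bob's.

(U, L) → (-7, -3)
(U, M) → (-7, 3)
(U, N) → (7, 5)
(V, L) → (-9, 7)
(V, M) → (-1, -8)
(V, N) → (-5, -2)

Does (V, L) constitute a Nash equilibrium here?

Holding Bob at L: Alice gets -9 from V but could get -7 by switching to U. Alice has a profitable deviation.

No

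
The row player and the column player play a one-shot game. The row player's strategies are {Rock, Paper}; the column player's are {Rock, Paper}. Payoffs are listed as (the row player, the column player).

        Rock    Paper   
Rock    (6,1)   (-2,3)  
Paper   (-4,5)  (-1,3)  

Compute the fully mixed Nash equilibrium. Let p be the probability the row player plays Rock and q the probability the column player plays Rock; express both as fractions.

Each player's mixing probability is pinned down by making the *other* player indifferent.
The column player indifferent between Rock and Paper: p·1 + (1−p)·5 = p·3 + (1−p)·3 ⟹ 5 + (-4)p = 3 + 0p ⟹ p = 1/2.
The row player indifferent between Rock and Paper: q·6 + (1−q)·(-2) = q·(-4) + (1−q)·(-1) ⟹ (-2) + 8q = (-1) + (-3)q ⟹ q = 1/11.

p = 1/2, q = 1/11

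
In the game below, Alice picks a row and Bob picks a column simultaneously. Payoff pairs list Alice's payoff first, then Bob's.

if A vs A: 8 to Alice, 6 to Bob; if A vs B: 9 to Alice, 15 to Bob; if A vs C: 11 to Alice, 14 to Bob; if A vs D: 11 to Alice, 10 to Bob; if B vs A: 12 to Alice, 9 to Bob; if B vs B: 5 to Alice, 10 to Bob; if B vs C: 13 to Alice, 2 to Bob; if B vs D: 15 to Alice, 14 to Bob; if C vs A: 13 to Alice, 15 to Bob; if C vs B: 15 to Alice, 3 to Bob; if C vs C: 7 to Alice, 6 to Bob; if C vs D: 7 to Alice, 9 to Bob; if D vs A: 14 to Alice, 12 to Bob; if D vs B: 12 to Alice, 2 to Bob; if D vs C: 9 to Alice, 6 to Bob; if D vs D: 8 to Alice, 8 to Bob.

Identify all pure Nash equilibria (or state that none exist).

Check mutual best responses: a cell is a NE iff neither player can gain by unilaterally deviating.
Alice's best responses — vs A: D (payoff 14); vs B: C (payoff 15); vs C: B (payoff 13); vs D: B (payoff 15).
Bob's best responses — vs A: B (payoff 15); vs B: D (payoff 14); vs C: A (payoff 15); vs D: A (payoff 12).
Mutual best responses occur at (B, D) and (D, A); at each, neither player gains by switching.

(B, D) and (D, A)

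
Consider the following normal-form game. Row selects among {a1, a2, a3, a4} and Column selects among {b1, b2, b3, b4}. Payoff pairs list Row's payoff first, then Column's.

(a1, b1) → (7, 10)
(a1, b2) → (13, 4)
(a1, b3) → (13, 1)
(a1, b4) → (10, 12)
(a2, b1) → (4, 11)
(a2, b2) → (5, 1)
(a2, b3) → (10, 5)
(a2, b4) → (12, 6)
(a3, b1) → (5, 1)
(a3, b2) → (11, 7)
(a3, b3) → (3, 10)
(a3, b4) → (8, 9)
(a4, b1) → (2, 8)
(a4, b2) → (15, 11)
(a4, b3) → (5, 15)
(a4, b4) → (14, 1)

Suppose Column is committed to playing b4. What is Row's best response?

a4

With Column fixed at b4, Row's payoffs are: a1 → 10, a2 → 12, a3 → 8, a4 → 14.
The maximum is 14, achieved by a4.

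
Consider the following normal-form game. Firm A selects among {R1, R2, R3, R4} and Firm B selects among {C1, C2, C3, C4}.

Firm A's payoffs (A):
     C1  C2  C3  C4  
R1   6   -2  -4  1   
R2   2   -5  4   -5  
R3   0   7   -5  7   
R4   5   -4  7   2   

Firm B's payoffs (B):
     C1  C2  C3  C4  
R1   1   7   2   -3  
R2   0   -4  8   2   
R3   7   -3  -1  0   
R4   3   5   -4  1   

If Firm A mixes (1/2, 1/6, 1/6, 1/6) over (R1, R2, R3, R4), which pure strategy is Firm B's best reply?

Firm B's best reply maximizes expected payoff against the mix.
C1: (1/2)·1 + (1/6)·0 + (1/6)·7 + (1/6)·3 = 13/6
C2: (1/2)·7 + (1/6)·(-4) + (1/6)·(-3) + (1/6)·5 = 19/6
C3: (1/2)·2 + (1/6)·8 + (1/6)·(-1) + (1/6)·(-4) = 3/2
C4: (1/2)·(-3) + (1/6)·2 + (1/6)·0 + (1/6)·1 = -1
Highest expected payoff is 19/6, from C2.

C2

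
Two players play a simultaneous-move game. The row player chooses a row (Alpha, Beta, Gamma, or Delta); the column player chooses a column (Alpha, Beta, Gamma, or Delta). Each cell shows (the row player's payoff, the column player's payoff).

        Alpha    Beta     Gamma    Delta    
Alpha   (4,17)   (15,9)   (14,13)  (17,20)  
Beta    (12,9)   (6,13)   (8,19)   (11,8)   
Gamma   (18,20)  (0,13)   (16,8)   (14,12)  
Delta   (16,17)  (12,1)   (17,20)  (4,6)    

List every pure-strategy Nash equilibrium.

(Alpha, Delta), (Gamma, Alpha), and (Delta, Gamma)

Check mutual best responses: a cell is a NE iff neither player can gain by unilaterally deviating.
The row player's best responses — vs Alpha: Gamma (payoff 18); vs Beta: Alpha (payoff 15); vs Gamma: Delta (payoff 17); vs Delta: Alpha (payoff 17).
The column player's best responses — vs Alpha: Delta (payoff 20); vs Beta: Gamma (payoff 19); vs Gamma: Alpha (payoff 20); vs Delta: Gamma (payoff 20).
Mutual best responses occur at (Alpha, Delta), (Gamma, Alpha), and (Delta, Gamma); at each, neither player gains by switching.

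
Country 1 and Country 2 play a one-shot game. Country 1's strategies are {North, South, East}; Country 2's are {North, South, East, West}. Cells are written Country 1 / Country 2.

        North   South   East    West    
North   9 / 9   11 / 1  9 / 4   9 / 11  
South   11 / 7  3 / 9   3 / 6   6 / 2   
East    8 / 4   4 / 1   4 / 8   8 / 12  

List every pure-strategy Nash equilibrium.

A profile is a Nash equilibrium when each player is best-responding to the other.
Country 1's best responses — vs North: South (payoff 11); vs South: North (payoff 11); vs East: North (payoff 9); vs West: North (payoff 9).
Country 2's best responses — vs North: West (payoff 11); vs South: South (payoff 9); vs East: West (payoff 12).
The only mutual best response is (North, West); neither player gains by switching there.

(North, West)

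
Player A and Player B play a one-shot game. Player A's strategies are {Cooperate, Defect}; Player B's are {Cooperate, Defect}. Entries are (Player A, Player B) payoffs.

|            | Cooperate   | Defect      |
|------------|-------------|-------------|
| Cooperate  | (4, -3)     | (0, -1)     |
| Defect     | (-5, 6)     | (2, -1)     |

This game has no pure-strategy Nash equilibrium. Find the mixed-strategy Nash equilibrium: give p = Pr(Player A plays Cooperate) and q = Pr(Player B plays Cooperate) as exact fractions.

p = 7/9, q = 2/11

In a mixed NE each player is indifferent between their pure strategies, so the opponent's mix sets the indifference.
Player B indifferent between Cooperate and Defect: p·(-3) + (1−p)·6 = p·(-1) + (1−p)·(-1) ⟹ 6 + (-9)p = (-1) + 0p ⟹ p = 7/9.
Player A indifferent between Cooperate and Defect: q·4 + (1−q)·0 = q·(-5) + (1−q)·2 ⟹ 0 + 4q = 2 + (-7)q ⟹ q = 2/11.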